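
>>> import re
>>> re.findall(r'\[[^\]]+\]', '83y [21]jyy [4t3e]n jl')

Scanning left to right: at [4:8] → '[21]'; at [12:18] → '[4t3e]'.
No capturing groups, so `findall` returns the 2 full match strings.

['[21]', '[4t3e]']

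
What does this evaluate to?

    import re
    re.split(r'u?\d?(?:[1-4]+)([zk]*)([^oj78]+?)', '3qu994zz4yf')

The pattern matches optionally the literal 'u', then optionally a digit; then one or more of a character in [1-4] (non-capturing group); then zero or more of one of [zk] (captured); then one or more of any character except [oj78] (lazy) (captured).
Lazy quantifiers expand one character at a time until the remainder of the pattern can match.
Matches to split on: at [0:2] → '3q'; at [4:9] → '94zz4'.
The group in the pattern means `split` returns the separators' captures alongside the pieces.

['', '', 'q', 'u9', 'zz', '4', 'yf']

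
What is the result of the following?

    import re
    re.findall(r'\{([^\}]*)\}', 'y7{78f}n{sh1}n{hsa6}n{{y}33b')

`findall` collects group 1 from each match (4 total).

['78f', 'sh1', 'hsa6', '{y']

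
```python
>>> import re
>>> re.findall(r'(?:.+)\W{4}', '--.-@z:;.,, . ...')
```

This matches one or more of any character (non-capturing group); then exactly 4 of a non-word character.
Scanning left to right: at [0:17] → '--.-@z:;.,, . ...'.
With no groups in the pattern, `findall` gives back each whole match — 1 here.

['--.-@z:;.,, . ...']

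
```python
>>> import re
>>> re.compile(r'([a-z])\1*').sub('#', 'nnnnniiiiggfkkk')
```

'#####'

The backreference `\1` re-matches whatever the first group consumed, character for character.
Matches: at [0:5] → 'nnnnn'; at [5:9] → 'iiii'; at [9:11] → 'gg'; at [11:12] → 'f'; at [12:15] → 'kkk'.
Each match is replaced by '#'.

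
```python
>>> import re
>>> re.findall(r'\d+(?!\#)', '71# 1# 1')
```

`(?!…)`/`(?<!…)` only lets a position through if the neighbouring text does NOT match; no characters are consumed.
No capturing groups, so `findall` returns the 2 full match strings.

['7', '1']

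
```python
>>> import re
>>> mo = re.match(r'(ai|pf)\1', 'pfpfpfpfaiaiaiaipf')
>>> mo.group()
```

'pfpf'

`\1` is not a pattern — it's the concrete string captured by group 1, re-applied verbatim.
`re.match` only tries the pattern at the start of the string.
The match spans [0:4] → 'pfpf'.
Captured: group 1 = 'pf'.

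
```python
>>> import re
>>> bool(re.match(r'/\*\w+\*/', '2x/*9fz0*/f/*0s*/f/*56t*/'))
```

False

`re.match` won't scan ahead — the pattern has to work from the very first character.
Here the string doesn't start with a match, so the call returns None, and `bool(None)` is False.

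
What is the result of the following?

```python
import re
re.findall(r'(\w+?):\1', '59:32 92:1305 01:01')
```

The backreference `\1` re-matches whatever the first group consumed, character for character.
`findall` collects group 1 from the one match (1 total).

['01']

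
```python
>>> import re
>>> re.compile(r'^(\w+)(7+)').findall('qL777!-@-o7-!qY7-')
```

[('qL77', '7')]

This matches anchored at the start of the string; then one or more of a word character (captured); then one or more of a literal '7' (captured).
Walking the string: at [0:5] match 'qL777', groups = ('qL77', '7').
`findall` packs the 2 group values into a tuple for every match.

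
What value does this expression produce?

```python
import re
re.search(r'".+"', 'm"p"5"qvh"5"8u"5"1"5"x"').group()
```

'"p"5"qvh"5"8u"5"1"5"x"'

`search` walks the string left to right and returns the first match it finds.
The match spans [1:23] → '"p"5"qvh"5"8u"5"1"5"x"'.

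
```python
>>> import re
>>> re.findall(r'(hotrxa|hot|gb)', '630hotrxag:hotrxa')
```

The regex engine tests alternatives in the order written; an earlier branch that matches wins even if a later one would match more.
Walking the string: at [3:9] match 'hotrxa', group 1 = 'hotrxa'; at [11:17] match 'hotrxa', group 1 = 'hotrxa'.
Because there's exactly one group, `findall` drops the full match and keeps group 1 from each hit.

['hotrxa', 'hotrxa']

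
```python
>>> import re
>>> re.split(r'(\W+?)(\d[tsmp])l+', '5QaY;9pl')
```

['5QaY', ';', '9p', '']

Because the pattern has a capturing group, `split` also inserts each captured text between the pieces.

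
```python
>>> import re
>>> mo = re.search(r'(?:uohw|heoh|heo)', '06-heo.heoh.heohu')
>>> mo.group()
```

'heo'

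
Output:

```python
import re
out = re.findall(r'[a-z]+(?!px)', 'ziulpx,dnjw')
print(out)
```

Because the assertion is negative and zero-width, positions next to the forbidden text are skipped.
`findall` yields the raw match text (2 of them) because the pattern has no groups.

['ziulpx', 'dnjw']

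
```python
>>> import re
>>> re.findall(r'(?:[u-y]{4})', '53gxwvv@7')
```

['xwvv']

This matches exactly 4 of a character in [u-y] (non-capturing group).
No capturing groups, so `findall` returns the 1 full match string.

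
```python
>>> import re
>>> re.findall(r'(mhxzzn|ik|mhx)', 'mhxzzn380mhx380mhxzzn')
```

['mhxzzn', 'mhx', 'mhxzzn']

Alternation isn't longest-match — the leftmost alternative that fits at this position is chosen.
Walking the string: at [0:6] match 'mhxzzn', group 1 = 'mhxzzn'; at [9:12] match 'mhx', group 1 = 'mhx'; at [15:21] match 'mhxzzn', group 1 = 'mhxzzn'.
One capturing group, so `findall` returns just the captured substring from each match — 3 in all.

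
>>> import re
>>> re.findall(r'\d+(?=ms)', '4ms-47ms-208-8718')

['4', '47']

The lookaround is zero-width — it requires the adjacent text to match without consuming it, so the asserted text isn't part of the match.
Matches: at [0:1] → '4'; at [4:6] → '47'.
`findall` yields the raw match text (2 of them) because the pattern has no groups.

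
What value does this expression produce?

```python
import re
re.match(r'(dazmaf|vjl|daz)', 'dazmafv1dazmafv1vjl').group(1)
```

'dazmaf'

`|` is ordered: at each position the engine commits to the first alternative that works.
`re.match` only tries the pattern at the start of the string.
The match spans [0:6] → 'dazmaf'.
Captured: group 1 = 'dazmaf'.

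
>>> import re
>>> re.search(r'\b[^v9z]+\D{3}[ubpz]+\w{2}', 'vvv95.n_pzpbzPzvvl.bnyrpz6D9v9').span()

(5, 15)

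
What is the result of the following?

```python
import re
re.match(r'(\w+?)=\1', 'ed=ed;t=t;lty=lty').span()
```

(0, 5)

The backreference `\1` re-matches whatever the first group consumed, character for character.
`re.match` won't scan ahead — the pattern has to work from the very first character.
The match spans [0:5] → 'ed=ed'.
Captured: group 1 = 'ed'.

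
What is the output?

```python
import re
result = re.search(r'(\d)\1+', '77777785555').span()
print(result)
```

A backreference is literal: `\1` must see the identical characters the first group matched.
Unlike `match`, `search` isn't anchored — it looks for the pattern anywhere in the string.
The match spans [0:6] → '777777'.
Captured: group 1 = '7'.

(0, 6)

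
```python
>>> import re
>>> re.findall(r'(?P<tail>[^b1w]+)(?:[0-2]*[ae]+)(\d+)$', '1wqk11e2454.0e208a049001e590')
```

[('e2454.0e208a04900', '590')]

With 2 capturing groups, `findall` returns a 2-tuple per match.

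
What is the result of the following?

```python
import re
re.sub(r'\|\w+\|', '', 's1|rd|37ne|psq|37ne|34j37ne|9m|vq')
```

's137ne37ne9m|vq'

Matches: at [2:6] → '|rd|'; at [10:15] → '|psq|'; at [19:28] → '|34j37ne|'.
Each match is replaced by ''.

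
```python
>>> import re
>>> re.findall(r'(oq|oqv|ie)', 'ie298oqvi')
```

['ie', 'oq']

Alternation isn't longest-match — the leftmost alternative that fits at this position is chosen.
One capturing group, so `findall` returns just the captured substring from each match — 2 in all.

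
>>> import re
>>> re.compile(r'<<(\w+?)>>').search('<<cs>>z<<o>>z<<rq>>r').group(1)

'cs'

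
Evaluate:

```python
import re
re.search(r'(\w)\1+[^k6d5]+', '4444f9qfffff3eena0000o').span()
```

(0, 22)

A backreference is literal: `\1` must see the identical characters the first group matched.
`re.search` tries every starting position until one works.
The match spans [0:22] → '4444f9qfffff3eena0000o'.
Captured: group 1 = '4'.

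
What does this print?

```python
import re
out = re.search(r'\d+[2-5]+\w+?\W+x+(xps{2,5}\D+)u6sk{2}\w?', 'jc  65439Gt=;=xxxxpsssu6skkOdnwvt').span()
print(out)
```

The pattern matches one or more of a digit; then one or more of a character in [2-5]; then one or more of a word character (lazy), then one or more of a non-word character, then one or more of a literal 'x'; then the literal 'xp', then 2 to 5 of a literal 's', then one or more of a non-digit (captured); then the literal 'u6s', then exactly 2 of the literal 'k', then optionally a word character.
`re.search` scans for the first position where the pattern succeeds.
The match spans [4:28] → '65439Gt=;=xxxxpsssu6skkO'.
Captured: group 1 = 'xpsss'.

(4, 28)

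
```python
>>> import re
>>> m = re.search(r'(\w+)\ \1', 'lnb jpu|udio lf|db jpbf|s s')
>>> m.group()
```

After group 1 captures some text, `\1` only succeeds where that same text appears again.
Unlike `match`, `search` isn't anchored — it looks for the pattern anywhere in the string.
The match spans [24:27] → 's s'.
Captured: group 1 = 's'.

's s'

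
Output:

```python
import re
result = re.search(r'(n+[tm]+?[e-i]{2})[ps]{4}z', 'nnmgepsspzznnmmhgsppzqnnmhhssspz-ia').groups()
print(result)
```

('nnmge',)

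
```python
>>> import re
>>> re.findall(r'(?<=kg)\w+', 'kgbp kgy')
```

The `(?=…)`/`(?<=…)` assertion just peeks at neighbouring text; it doesn't advance the match position.
Scanning left to right: at [2:4] → 'bp'; at [7:8] → 'y'.
No capturing groups, so `findall` returns the 2 full match strings.

['bp', 'y']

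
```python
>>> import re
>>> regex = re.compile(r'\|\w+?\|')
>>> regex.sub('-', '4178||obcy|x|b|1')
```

'4178|-x-1'

Matches: at [5:11] → '|obcy|'; at [12:15] → '|b|'.
`sub` substitutes '-' at each match site.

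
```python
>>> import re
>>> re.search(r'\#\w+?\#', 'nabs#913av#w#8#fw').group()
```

'#913av#'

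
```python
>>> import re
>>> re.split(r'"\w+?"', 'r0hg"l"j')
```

['r0hg', 'j']

Matches to split on: at [4:7] → '"l"'.
`split` removes every match and returns the 2 fragments in between.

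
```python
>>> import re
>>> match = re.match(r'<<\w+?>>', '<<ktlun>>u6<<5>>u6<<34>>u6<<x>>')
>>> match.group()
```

'<<ktlun>>'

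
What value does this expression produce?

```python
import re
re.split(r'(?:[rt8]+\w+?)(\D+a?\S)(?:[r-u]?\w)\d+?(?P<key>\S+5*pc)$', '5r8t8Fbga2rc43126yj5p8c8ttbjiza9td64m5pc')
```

['5', 'bga2', '3126yj5p8c8ttbjiza9td64m5pc', '']

Pattern: one or more of one of [rt8], then one or more of a word character (lazy) (non-capturing group); then one or more of a non-digit, then optionally the literal 'a', then a non-whitespace character (captured); then optionally a character in [r-u], then a word character (non-capturing group); then one or more of a digit (lazy); then one or more of a non-whitespace character, then zero or more of the literal '5', then the literal 'pc' (captured as 'key'); then anchored at the end.
A non-greedy quantifier consumes as few characters as it can — just enough that the remainder of the pattern still matches from where it stops; whatever follows it matches normally.
Matches to split on: at [1:40] → 'r8t8Fbga2rc43126yj5p8c8ttbjiza9td64m5pc'.
The group in the pattern means `split` returns the separators' captures alongside the pieces.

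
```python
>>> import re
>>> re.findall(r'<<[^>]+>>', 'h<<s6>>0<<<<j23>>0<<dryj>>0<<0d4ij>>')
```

['<<s6>>', '<<<<j23>>', '<<dryj>>', '<<0d4ij>>']

No capturing groups, so `findall` returns the 4 full match strings.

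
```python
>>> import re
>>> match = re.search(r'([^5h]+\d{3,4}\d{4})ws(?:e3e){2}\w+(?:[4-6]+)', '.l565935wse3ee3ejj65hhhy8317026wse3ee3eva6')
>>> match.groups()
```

('y8317026',)

This matches one or more of any character except [5h], then 3 to 4 of a digit, then exactly 4 of a digit (captured); then the literal 'ws', then the literal 'e3e' repeated 2 times; then one or more of a word character; then one or more of a character in [4-6] (non-capturing group).
Unlike `match`, `search` isn't anchored — it looks for the pattern anywhere in the string.
The match spans [23:42] → 'y8317026wse3ee3eva6'.
Captured: group 1 = 'y8317026'.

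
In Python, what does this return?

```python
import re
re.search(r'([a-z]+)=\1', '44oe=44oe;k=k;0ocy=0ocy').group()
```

'k=k'

The backreference `\1` re-matches whatever the first group consumed, character for character.
`search` walks the string left to right and returns the first match it finds.
The match spans [10:13] → 'k=k'.
Captured: group 1 = 'k'.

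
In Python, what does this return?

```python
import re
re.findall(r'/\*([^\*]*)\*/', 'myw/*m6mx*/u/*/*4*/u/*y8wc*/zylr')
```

['m6mx', '4', 'y8wc']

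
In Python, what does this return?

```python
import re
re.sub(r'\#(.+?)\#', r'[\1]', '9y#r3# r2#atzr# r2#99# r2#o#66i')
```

A non-greedy quantifier consumes as few characters as it can — just enough that the remainder of the pattern still matches from where it stops; whatever follows it matches normally.
`\1` in the replacement pulls in group 1's text for each match.

'9y[r3] r2[atzr] r2[99] r2[o]66i'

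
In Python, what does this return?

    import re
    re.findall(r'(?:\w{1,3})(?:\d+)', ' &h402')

The pattern matches 1 to 3 of a word character (non-capturing group); then one or more of a digit (non-capturing group).
Matches: at [2:6] → 'h402'.
Since nothing is captured, `findall` lists the 1 matched substring directly.

['h402']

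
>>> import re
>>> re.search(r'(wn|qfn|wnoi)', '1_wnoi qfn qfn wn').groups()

The match spans [2:4] → 'wn'.
Captured: group 1 = 'wn'.

('wn',)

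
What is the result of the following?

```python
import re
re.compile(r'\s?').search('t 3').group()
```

Pattern: optionally whitespace.
`re.search` tries every starting position until one works.
The match spans [0:0] → ''.

''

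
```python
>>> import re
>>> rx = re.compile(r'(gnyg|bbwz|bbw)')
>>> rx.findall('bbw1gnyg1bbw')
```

['bbw', 'gnyg', 'bbw']

`findall` collects group 1 from each match (3 total).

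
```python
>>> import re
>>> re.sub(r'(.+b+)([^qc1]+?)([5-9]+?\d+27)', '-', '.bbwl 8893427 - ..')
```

'- - ..'

The pattern matches one or more of any character, then one or more of the literal 'b' (captured); then one or more of any character except [qc1] (lazy) (captured); then one or more of a character in [5-9] (lazy), then one or more of a digit, then the literal '27' (captured).
Matches: at [0:13] → '.bbwl 8893427'.
Each match is replaced by '-'.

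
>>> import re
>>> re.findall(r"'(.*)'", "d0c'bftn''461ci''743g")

["bftn''461ci'"]

With a single group, `findall` returns only what that group captured — 1 item.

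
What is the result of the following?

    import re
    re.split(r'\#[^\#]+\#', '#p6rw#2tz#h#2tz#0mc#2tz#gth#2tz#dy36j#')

Matches to split on: at [0:6] → '#p6rw#'; at [9:12] → '#h#'; at [15:20] → '#0mc#'; at [23:28] → '#gth#'; at [31:38] → '#dy36j#'.
`split` removes every match and returns the 6 fragments in between.

['', '2tz', '2tz', '2tz', '2tz', '']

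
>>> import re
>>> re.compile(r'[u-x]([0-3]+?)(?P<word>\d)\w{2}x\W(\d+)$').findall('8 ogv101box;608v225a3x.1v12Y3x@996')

[('1', '2', '996')]

The pattern matches a character in [u-x]; then one or more of a character in [0-3] (lazy) (captured); then a digit (captured as 'word'); then exactly 2 of a word character, then the literal 'x', then a non-word character; then one or more of a digit (captured); then anchored at the end.
Matches: at [24:34] match 'v12Y3x@996', groups = ('1', '2', '996').
With 3 capturing groups, `findall` returns a 3-tuple per match.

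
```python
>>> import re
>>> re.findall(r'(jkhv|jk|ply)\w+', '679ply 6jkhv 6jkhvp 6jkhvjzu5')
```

`|` is ordered: at each position the engine commits to the first alternative that works.
Scanning left to right: at [8:12] match 'jkhv', group 1 = 'jk'; at [14:19] match 'jkhvp', group 1 = 'jkhv'; at [21:29] match 'jkhvjzu5', group 1 = 'jkhv'.
One capturing group, so `findall` returns just the captured substring from each match — 3 in all.

['jk', 'jkhv', 'jkhv']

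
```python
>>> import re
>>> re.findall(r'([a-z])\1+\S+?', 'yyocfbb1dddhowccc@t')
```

['y', 'b', 'd', 'c']

A backreference is literal: `\1` must see the identical characters the first group matched.
Because there's exactly one group, `findall` drops the full match and keeps group 1 from each hit.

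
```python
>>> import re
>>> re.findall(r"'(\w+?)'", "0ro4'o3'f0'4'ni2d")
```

['o3', '4']

Matches: at [4:8] match "'o3'", group 1 = 'o3'; at [10:13] match "'4'", group 1 = '4'.
One capturing group, so `findall` returns just the captured substring from each match — 2 in all.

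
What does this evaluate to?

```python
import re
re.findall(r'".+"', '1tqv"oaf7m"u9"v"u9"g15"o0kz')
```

Since nothing is captured, `findall` lists the 1 matched substring directly.

['"oaf7m"u9"v"u9"g15"']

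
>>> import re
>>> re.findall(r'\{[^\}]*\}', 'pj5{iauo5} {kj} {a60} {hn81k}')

Since nothing is captured, `findall` lists the 4 matched substrings directly.

['{iauo5}', '{kj}', '{a60}', '{hn81k}']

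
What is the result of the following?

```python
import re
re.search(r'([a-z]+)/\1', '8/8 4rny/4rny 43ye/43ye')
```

None

A backreference is literal: `\1` must see the identical characters the first group matched.
Unlike `match`, `search` isn't anchored — it looks for the pattern anywhere in the string.
Here nothing in the string fits, so the call returns None.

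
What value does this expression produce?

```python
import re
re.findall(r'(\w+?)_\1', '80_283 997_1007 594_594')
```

The backreference `\1` re-matches whatever the first group consumed, character for character.
`findall` collects group 1 from the one match (1 total).

['594']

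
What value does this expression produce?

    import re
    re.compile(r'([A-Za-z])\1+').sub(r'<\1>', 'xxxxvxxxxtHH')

After group 1 captures some text, `\1` only succeeds where that same text appears again.
Matches: at [0:4] → 'xxxx'; at [5:9] → 'xxxx'; at [10:12] → 'HH'.
`\1` in the replacement pulls in group 1's text for each match.

'<x>v<x>t<H>'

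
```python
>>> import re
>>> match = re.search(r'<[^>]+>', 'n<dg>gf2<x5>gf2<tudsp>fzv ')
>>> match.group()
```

'<dg>'

`re.search` tries every starting position until one works.
The match spans [1:5] → '<dg>'.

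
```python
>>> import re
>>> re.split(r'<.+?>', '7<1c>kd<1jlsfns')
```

Matches to split on: at [1:5] → '<1c>'.
Splitting on the pattern gives 2 pieces.

['7', 'kd<1jlsfns']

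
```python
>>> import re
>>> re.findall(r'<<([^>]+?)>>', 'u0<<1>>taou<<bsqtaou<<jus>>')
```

Matches: at [2:7] match '<<1>>', group 1 = '1'; at [11:27] match '<<bsqtaou<<jus>>', group 1 = 'bsqtaou<<jus'.
Because there's exactly one group, `findall` drops the full match and keeps group 1 from each hit.

['1', 'bsqtaou<<jus']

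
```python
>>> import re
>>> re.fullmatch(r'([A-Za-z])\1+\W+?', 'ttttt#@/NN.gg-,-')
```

None

After group 1 captures some text, `\1` only succeeds where that same text appears again.
`re.fullmatch` is like wrapping the pattern in `^…$` (in single-line mode).
Here the pattern can't cover the whole string, so the call returns None.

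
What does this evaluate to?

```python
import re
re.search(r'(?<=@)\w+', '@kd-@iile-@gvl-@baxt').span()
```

(1, 3)

Because the assertion is zero-width, the text it checks is not consumed and won't appear in the result.
`search` walks the string left to right and returns the first match it finds.
The match spans [1:3] → 'kd'.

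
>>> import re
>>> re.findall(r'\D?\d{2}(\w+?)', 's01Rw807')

Because the quantifier is non-greedy, it stops expanding at the earliest point where the rest of the pattern can succeed.
One capturing group, so `findall` returns just the captured substring from each match — 2 in all.

['R', '7']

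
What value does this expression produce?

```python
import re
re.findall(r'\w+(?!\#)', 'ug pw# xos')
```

`(?!…)`/`(?<!…)` only lets a position through if the neighbouring text does NOT match; no characters are consumed.
Matches: at [0:2] → 'ug'; at [3:4] → 'p'; at [7:10] → 'xos'.
Since nothing is captured, `findall` lists the 3 matched substrings directly.

['ug', 'p', 'xos']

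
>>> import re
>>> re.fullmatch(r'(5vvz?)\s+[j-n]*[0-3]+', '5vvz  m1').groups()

('5vvz',)

Pattern: the literal '5vv', then optionally a literal 'z' (captured); then one or more of whitespace, then zero or more of a character in [j-n]; then one or more of a character in [0-3].
`re.fullmatch` is like wrapping the pattern in `^…$` (in single-line mode).
The match spans [0:8] → '5vvz  m1'.
Captured: group 1 = '5vvz'.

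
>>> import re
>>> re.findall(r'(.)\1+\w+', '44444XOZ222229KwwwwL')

A backreference is literal: `\1` must see the identical characters the first group matched.
Because there's exactly one group, `findall` drops the full match and keeps group 1 from the one hit.

['4']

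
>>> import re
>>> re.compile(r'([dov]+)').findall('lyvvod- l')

['vvod']

Pattern: one or more of one of [dov] (captured).
`findall` collects group 1 from the one match (1 total).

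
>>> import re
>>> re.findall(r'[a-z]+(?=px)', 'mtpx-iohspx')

Because the assertion is zero-width, the text it checks is not consumed and won't appear in the result.
Walking the string: at [0:2] → 'mt'; at [5:9] → 'iohs'.
`findall` yields the raw match text (2 of them) because the pattern has no groups.

['mt', 'iohs']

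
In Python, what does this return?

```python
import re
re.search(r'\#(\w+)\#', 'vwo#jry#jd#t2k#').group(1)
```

'jry'

`re.search` scans for the first position where the pattern succeeds.
The match spans [3:8] → '#jry#'.
Captured: group 1 = 'jry'.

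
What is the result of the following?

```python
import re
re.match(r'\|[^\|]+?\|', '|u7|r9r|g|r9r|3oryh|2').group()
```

'|u7|'

`re.match` only tries the pattern at the start of the string.
The match spans [0:4] → '|u7|'.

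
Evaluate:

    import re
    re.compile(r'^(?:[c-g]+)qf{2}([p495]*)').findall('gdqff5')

The pattern matches anchored at the start of the string; then one or more of a character in [c-g] (non-capturing group); then the literal 'q', then exactly 2 of the literal 'f'; then zero or more of one of [p495] (captured).
Walking the string: at [0:6] match 'gdqff5', group 1 = '5'.
One capturing group, so `findall` returns just the captured substring from the one match — 1 in all.

['5']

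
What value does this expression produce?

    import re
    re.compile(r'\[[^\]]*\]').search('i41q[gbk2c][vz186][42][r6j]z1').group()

'[gbk2c]'

The match spans [4:11] → '[gbk2c]'.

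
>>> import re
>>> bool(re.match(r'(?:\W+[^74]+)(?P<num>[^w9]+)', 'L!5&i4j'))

False

`re.match` won't scan ahead — the pattern has to work from the very first character.
Here position 0 doesn't satisfy it, so the call returns None, and `bool(None)` is False.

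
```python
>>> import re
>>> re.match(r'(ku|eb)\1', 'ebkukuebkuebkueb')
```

After group 1 captures some text, `\1` only succeeds where that same text appears again.
`re.match` won't scan ahead — the pattern has to work from the very first character.
Here position 0 doesn't satisfy it, so the call returns None.

None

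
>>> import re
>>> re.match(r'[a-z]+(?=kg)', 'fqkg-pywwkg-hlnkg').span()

Lookahead/lookbehind check context without consuming it, so the matched span excludes the asserted characters.
`re.match` won't scan ahead — the pattern has to work from the very first character.
The match spans [0:2] → 'fq'.

(0, 2)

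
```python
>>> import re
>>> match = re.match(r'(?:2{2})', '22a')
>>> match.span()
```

(0, 2)

Pattern: exactly 2 of a literal '2' (non-capturing group).
`match` is anchored at position 0; if the pattern doesn't fit there, it returns None.
The match spans [0:2] → '22'.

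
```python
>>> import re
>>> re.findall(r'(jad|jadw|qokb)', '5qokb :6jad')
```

['qokb', 'jad']

One capturing group, so `findall` returns just the captured substring from each match — 2 in all.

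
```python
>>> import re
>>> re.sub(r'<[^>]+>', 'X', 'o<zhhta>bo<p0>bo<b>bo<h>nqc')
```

'oXboXboXboXnqc'

Matches: at [1:8] → '<zhhta>'; at [10:14] → '<p0>'; at [16:19] → '<b>'; at [21:24] → '<h>'.
Every occurrence is swapped for 'X'.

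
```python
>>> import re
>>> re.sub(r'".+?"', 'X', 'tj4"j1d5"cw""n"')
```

'tj4XcwX'

Matches: at [3:9] → '"j1d5"'; at [11:15] → '""n"'.
`sub` substitutes 'X' at each match site.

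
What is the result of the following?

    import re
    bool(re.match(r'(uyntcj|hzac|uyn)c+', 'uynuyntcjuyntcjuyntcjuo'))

False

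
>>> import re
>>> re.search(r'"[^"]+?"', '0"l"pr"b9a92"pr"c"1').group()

'"l"'

`re.search` scans for the first position where the pattern succeeds.
The match spans [1:4] → '"l"'.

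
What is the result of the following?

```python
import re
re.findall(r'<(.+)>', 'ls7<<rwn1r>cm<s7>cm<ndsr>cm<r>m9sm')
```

['<rwn1r>cm<s7>cm<ndsr>cm<r']

Because there's exactly one group, `findall` drops the full match and keeps group 1 from the one hit.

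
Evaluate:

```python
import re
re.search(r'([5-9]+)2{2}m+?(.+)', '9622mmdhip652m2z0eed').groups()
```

('96', 'mdhip652m2z0eed')

The pattern matches one or more of a character in [5-9] (captured); then exactly 2 of the literal '2', then one or more of the literal 'm' (lazy); then one or more of any character (captured).
A non-greedy quantifier consumes as few characters as it can — just enough that the remainder of the pattern still matches from where it stops; whatever follows it matches normally.
`re.search` tries every starting position until one works.
The match spans [0:20] → '9622mmdhip652m2z0eed'.
Captured: group 1 = '96', group 2 = 'mdhip652m2z0eed'.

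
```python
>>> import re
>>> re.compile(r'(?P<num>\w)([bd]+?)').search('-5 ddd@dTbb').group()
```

A non-greedy quantifier consumes as few characters as it can — just enough that the remainder of the pattern still matches from where it stops; whatever follows it matches normally.
The match spans [3:5] → 'dd'.

'dd'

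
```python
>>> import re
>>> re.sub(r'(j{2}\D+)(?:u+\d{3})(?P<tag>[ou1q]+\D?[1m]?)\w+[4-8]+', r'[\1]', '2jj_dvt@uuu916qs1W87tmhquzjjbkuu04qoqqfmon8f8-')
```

Pattern: exactly 2 of the literal 'j', then one or more of a non-digit (captured); then one or more of a literal 'u', then exactly 3 of a digit (non-capturing group); then one or more of one of [ou1q], then optionally a non-digit, then optionally one of [1m] (captured as 'tag'); then one or more of a word character; then one or more of a character in [4-8].
Matches: at [1:45] → 'jj_dvt@uuu916qs1W87tmhquzjjbkuu04qoqqfmon8f8'.
The replacement refers to a captured group, so each match is rewritten using its own captured text.

'2[jj_dvt@uu]-'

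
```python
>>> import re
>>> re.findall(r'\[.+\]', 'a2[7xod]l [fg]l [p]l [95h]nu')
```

Since nothing is captured, `findall` lists the 1 matched substring directly.

['[7xod]l [fg]l [p]l [95h]']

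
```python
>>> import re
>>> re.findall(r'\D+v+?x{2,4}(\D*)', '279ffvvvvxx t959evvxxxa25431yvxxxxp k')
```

This matches one or more of a non-digit, then one or more of the literal 'v' (lazy), then 2 to 4 of the literal 'x'; then zero or more of a non-digit (captured).
Scanning left to right: at [3:13] match 'ffvvvvxx t', group 1 = ' t'; at [16:23] match 'evvxxxa', group 1 = 'a'; at [28:37] match 'yvxxxxp k', group 1 = 'p k'.
With a single group, `findall` returns only what that group captured — 3 items.

[' t', 'a', 'p k']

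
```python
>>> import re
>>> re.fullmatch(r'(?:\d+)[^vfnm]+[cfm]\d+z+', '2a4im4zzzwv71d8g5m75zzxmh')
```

None

`fullmatch` succeeds only if the pattern covers the string from start to end.
Here the string isn't matched end-to-end, so the call returns None.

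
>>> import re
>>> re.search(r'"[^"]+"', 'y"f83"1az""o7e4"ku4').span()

`re.search` tries every starting position until one works.
The match spans [1:6] → '"f83"'.

(1, 6)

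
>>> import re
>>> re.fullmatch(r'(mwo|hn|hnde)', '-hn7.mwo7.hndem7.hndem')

None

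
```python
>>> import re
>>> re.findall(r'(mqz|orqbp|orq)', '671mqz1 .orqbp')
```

Alternation tries branches left to right and keeps the first one that lets the overall match succeed at that position.
Scanning left to right: at [3:6] match 'mqz', group 1 = 'mqz'; at [9:14] match 'orqbp', group 1 = 'orqbp'.
One capturing group, so `findall` returns just the captured substring from each match — 2 in all.

['mqz', 'orqbp']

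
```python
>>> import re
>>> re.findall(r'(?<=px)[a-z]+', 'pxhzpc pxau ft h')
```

Because the assertion is zero-width, the text it checks is not consumed and won't appear in the result.
Since nothing is captured, `findall` lists the 2 matched substrings directly.

['hzpc', 'au']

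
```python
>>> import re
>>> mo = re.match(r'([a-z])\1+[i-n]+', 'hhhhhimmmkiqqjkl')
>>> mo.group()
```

`match` is anchored at position 0; if the pattern doesn't fit there, it returns None.
The match spans [0:11] → 'hhhhhimmmki'.

'hhhhhimmmki'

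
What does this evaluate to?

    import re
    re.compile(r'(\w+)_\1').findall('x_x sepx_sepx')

After group 1 captures some text, `\1` only succeeds where that same text appears again.
With a single group, `findall` returns only what that group captured — 2 items.

['x', 'sepx']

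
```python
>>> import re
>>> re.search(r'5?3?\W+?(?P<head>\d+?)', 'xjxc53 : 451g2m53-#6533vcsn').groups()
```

('4',)

This matches optionally a literal '5', then optionally the literal '3', then one or more of a non-word character (lazy); then one or more of a digit (lazy) (captured as 'head').
A non-greedy quantifier consumes as few characters as it can — just enough that the remainder of the pattern still matches from where it stops; whatever follows it matches normally.
Unlike `match`, `search` isn't anchored — it looks for the pattern anywhere in the string.
The match spans [4:10] → '53 : 4'.
Captured: group 1 = '4'.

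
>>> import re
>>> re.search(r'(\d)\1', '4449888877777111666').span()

`\1` has to match the exact text group 1 already captured.
`re.search` tries every starting position until one works.
The match spans [0:2] → '44'.
Captured: group 1 = '4'.

(0, 2)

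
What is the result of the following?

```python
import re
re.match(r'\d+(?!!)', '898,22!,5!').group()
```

'898'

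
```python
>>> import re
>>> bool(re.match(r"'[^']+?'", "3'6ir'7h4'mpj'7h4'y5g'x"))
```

False

`match` is anchored at position 0; if the pattern doesn't fit there, it returns None.
Here position 0 doesn't satisfy it, so the call returns None, and `bool(None)` is False.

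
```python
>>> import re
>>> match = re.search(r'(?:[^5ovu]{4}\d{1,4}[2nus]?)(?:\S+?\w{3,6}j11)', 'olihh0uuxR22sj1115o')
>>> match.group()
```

The pattern matches exactly 4 of any character except [5ovu], then 1 to 4 of a digit, then optionally one of [2nus] (non-capturing group); then one or more of a non-whitespace character (lazy), then 3 to 6 of a word character, then the literal 'j11' (non-capturing group).
`re.search` tries every starting position until one works.
The match spans [1:16] → 'lihh0uuxR22sj11'.

'lihh0uuxR22sj11'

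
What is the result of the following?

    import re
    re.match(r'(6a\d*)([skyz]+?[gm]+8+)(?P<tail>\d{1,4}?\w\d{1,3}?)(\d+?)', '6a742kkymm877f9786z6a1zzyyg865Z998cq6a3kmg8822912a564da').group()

`re.match` only tries the pattern at the start of the string.
The match spans [0:16] → '6a742kkymm877f97'.

'6a742kkymm877f97'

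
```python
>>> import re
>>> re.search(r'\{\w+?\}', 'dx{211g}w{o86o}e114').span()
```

(2, 8)

The match spans [2:8] → '{211g}'.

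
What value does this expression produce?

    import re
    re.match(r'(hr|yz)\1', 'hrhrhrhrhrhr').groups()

('hr',)

The match spans [0:4] → 'hrhr'.
Captured: group 1 = 'hr'.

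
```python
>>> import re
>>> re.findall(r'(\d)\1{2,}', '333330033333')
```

The backreference `\1` re-matches whatever the first group consumed, character for character.
`findall` collects group 1 from each match (2 total).

['3', '3']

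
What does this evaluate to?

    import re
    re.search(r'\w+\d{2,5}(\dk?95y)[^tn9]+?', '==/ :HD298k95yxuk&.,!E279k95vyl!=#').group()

'HD298k95yx'

The pattern matches one or more of a word character, then 2 to 5 of a digit; then a digit, then optionally the literal 'k', then the literal '95y' (captured); then one or more of any character except [tn9] (lazy).
The match spans [5:15] → 'HD298k95yx'.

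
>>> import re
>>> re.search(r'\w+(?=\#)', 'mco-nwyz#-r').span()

The positive lookaround only admits positions where the adjacent text matches; those characters stay outside the span.
`re.search` scans for the first position where the pattern succeeds.
The match spans [4:8] → 'nwyz'.

(4, 8)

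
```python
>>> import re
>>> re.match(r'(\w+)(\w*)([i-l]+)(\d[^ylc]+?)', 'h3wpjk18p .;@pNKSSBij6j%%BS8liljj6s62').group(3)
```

'k'

This matches one or more of a word character (captured); then zero or more of a word character (captured); then one or more of a character in [i-l] (captured); then a digit, then one or more of any character except [ylc] (lazy) (captured).
Lazy quantifiers expand one character at a time until the remainder of the pattern can match.
`match` is anchored at position 0; if the pattern doesn't fit there, it returns None.
The match spans [0:8] → 'h3wpjk18'.
Captured: group 1 = 'h3wpj', group 2 = '', group 3 = 'k', group 4 = '18'.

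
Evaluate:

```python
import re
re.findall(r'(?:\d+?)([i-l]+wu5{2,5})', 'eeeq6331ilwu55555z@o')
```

The pattern matches one or more of a digit (lazy) (non-capturing group); then one or more of a character in [i-l], then the literal 'wu', then 2 to 5 of a literal '5' (captured).
Walking the string: at [4:17] match '6331ilwu55555', group 1 = 'ilwu55555'.
Because there's exactly one group, `findall` drops the full match and keeps group 1 from the one hit.

['ilwu55555']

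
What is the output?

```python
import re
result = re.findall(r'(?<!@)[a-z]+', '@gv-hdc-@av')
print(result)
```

['v', 'hdc', 'v']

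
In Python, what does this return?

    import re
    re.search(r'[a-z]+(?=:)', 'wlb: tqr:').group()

Because the assertion is zero-width, the text it checks is not consumed and won't appear in the result.
`re.search` scans for the first position where the pattern succeeds.
The match spans [0:3] → 'wlb'.

'wlb'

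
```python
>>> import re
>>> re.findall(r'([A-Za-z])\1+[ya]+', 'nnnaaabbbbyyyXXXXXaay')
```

['n', 'b', 'X']

The backreference `\1` re-matches whatever the first group consumed, character for character.
Walking the string: at [0:6] match 'nnnaaa', group 1 = 'n'; at [6:13] match 'bbbbyyy', group 1 = 'b'; at [13:21] match 'XXXXXaay', group 1 = 'X'.
Because there's exactly one group, `findall` drops the full match and keeps group 1 from each hit.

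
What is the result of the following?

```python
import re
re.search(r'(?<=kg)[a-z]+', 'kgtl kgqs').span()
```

The lookaround is zero-width — it requires the adjacent text to match without consuming it, so the asserted text isn't part of the match.
The match spans [2:4] → 'tl'.

(2, 4)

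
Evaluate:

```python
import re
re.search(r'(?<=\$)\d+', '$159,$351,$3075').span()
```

(1, 4)

Because the assertion is zero-width, the text it checks is not consumed and won't appear in the result.
The match spans [1:4] → '159'.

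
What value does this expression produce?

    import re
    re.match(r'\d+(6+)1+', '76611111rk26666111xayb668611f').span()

(0, 8)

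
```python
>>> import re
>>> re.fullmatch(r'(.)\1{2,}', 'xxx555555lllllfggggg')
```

None

After group 1 captures some text, `\1` only succeeds where that same text appears again.
`fullmatch` succeeds only if the pattern covers the string from start to end.
Here the string isn't matched end-to-end, so the call returns None.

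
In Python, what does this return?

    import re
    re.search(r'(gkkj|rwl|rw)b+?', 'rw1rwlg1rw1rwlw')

None

Here nothing in the string fits, so the call returns None.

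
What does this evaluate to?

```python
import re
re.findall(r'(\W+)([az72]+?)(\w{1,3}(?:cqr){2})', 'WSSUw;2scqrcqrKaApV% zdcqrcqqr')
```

This matches one or more of a non-word character (captured); then one or more of one of [az72] (lazy) (captured); then 1 to 3 of a word character, then the literal 'cqr' repeated 2 times (captured).
Matches: at [5:14] match ';2scqrcqr', groups = (';', '2', 'scqrcqr').
Multiple groups make `findall` return tuples — one 3-tuple for the one match.

[(';', '2', 'scqrcqr')]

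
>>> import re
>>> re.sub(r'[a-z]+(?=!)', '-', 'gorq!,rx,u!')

The lookaround is zero-width — it requires the adjacent text to match without consuming it, so the asserted text isn't part of the match.
`sub` substitutes '-' at each match site.

'-!,rx,-!'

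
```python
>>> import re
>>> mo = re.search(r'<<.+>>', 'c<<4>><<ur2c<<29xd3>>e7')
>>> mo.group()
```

`re.search` tries every starting position until one works.
The match spans [1:21] → '<<4>><<ur2c<<29xd3>>'.

'<<4>><<ur2c<<29xd3>>'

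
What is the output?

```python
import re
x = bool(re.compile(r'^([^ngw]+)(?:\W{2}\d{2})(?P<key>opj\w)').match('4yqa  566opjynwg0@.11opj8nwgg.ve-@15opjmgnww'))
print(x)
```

False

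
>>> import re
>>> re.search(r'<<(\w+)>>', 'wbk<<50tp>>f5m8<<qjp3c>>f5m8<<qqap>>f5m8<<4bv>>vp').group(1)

'50tp'

`re.search` scans for the first position where the pattern succeeds.
The match spans [3:11] → '<<50tp>>'.
Captured: group 1 = '50tp'.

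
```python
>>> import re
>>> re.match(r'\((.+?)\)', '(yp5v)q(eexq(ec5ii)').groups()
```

The `?` after the quantifier makes it lazy — it takes as little as possible before letting the rest of the pattern try.
`match` is anchored at position 0; if the pattern doesn't fit there, it returns None.
The match spans [0:6] → '(yp5v)'.
Captured: group 1 = 'yp5v'.

('yp5v',)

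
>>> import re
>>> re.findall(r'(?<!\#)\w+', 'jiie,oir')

['jiie', 'oir']

The negative lookaround is zero-width — it rules out positions where the adjacent text would match, without consuming anything.
Since nothing is captured, `findall` lists the 2 matched substrings directly.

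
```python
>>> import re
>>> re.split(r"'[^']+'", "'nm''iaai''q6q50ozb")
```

['', '', "'q6q50ozb"]

Matches to split on: at [0:4] → "'nm'"; at [4:10] → "'iaai'".
Splitting on the pattern gives 3 pieces.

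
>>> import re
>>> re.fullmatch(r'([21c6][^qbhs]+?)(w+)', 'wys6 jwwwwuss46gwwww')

`re.fullmatch` requires the pattern to consume the entire string.
Here there's no way to consume every character, so the call returns None.

None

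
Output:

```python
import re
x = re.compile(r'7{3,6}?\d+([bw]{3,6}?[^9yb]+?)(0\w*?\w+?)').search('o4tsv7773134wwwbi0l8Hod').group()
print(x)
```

7773134wwwbi0l

This matches 3 to 6 of the literal '7' (lazy), then one or more of a digit; then 3 to 6 of one of [bw] (lazy), then one or more of any character except [9yb] (lazy) (captured); then a literal '0', then zero or more of a word character (lazy), then one or more of a word character (lazy) (captured).
The match spans [5:19] → '7773134wwwbi0l'.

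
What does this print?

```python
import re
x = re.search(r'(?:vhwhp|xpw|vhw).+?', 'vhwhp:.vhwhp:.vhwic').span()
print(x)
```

(0, 6)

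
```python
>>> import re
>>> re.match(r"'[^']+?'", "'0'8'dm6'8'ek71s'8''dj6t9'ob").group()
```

`re.match` only tries the pattern at the start of the string.
The match spans [0:3] → "'0'".

"'0'"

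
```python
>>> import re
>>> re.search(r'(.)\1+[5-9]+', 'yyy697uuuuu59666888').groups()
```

('y',)

`\1` is not a pattern — it's the concrete string captured by group 1, re-applied verbatim.
`search` walks the string left to right and returns the first match it finds.
The match spans [0:6] → 'yyy697'.
Captured: group 1 = 'y'.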